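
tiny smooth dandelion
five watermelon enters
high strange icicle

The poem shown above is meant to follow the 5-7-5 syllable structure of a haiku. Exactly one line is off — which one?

Line 1: tiny (2), smooth (1), dandelion (4) → 7 (expected 5)
Line 2: five (1), watermelon (4), enters (2) → 7 ✓
Line 3: high (1), strange (1), icicle (3) → 5 ✓

Line 1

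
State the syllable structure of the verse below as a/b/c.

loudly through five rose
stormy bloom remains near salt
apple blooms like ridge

5/7/5

Line 1: "loudly through five rose": 2+1+1+1 = 5
Line 2: "stormy bloom remains near salt": 2+1+2+1+1 = 7
Line 3: "apple blooms like ridge": 2+1+1+1 = 5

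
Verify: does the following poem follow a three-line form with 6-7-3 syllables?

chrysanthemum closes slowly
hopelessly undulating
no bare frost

Line 1: chrysanthemum(4) + closes(2) + slowly(2) = 8 (expected 6)
Line 2: hopelessly(3) + undulating(4) = 7 ✓
Line 3: no(1) + bare(1) + frost(1) = 3 ✓

No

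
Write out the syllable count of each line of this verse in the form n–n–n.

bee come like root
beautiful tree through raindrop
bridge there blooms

4–7–3

Line 1: "bee come like root": 1+1+1+1 = 4
Line 2: "beautiful tree through raindrop": 3+1+1+2 = 7
Line 3: "bridge there blooms": 1+1+1 = 3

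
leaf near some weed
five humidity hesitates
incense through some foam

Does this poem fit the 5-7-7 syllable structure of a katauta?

Line 1: "leaf near some weed": 1+1+1+1 = 4 (expected 5)
Line 2: "five humidity hesitates": 1+4+3 = 8 (expected 7)
Line 3: "incense through some foam": 2+1+1+1 = 5 (expected 7)

No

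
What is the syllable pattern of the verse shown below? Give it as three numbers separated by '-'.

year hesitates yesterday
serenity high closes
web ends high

7-7-3

Line 1: year(1) + hesitates(3) + yesterday(3) = 7
Line 2: serenity(4) + high(1) + closes(2) = 7
Line 3: web(1) + ends(1) + high(1) = 3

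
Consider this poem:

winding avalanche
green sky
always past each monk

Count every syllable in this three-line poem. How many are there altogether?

Line 1: winding (2), avalanche (3) → 5
Line 2: green (1), sky (1) → 2
Line 3: always (2), past (1), each (1), monk (1) → 5
Total: 5 + 2 + 5 = 12

12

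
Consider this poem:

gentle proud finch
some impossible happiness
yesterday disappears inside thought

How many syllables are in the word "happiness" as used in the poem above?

3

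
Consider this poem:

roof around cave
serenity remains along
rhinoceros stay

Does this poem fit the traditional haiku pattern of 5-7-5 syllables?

No

Line 1: roof (1), around (2), cave (1) → 4 (expected 5)
Line 2: serenity (4), remains (2), along (2) → 8 (expected 7)
Line 3: rhinoceros (4), stay (1) → 5 ✓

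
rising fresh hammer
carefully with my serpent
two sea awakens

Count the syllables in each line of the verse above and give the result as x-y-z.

5-7-5

Line 1: rising(2) + fresh(1) + hammer(2) = 5
Line 2: carefully(3) + with(1) + my(1) + serpent(2) = 7
Line 3: two(1) + sea(1) + awakens(3) = 5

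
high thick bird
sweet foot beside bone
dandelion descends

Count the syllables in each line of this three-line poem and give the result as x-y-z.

Line 1: high (1), thick (1), bird (1) → 3
Line 2: sweet (1), foot (1), beside (2), bone (1) → 5
Line 3: dandelion (4), descends (2) → 6

3-5-6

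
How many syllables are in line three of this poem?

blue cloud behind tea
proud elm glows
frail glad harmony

5

Line three: frail (1), glad (1), harmony (3) → 5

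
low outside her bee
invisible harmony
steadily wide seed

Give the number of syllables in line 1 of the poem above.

Line 1: "low outside her bee": 1+2+1+1 = 5

5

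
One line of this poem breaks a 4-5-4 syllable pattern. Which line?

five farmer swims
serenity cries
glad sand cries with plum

Line 1: "five farmer swims": 1+2+1 = 4 ✓
Line 2: "serenity cries": 4+1 = 5 ✓
Line 3: "glad sand cries with plum": 1+1+1+1+1 = 5 (expected 4)

The third line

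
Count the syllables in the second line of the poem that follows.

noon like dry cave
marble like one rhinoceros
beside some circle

8

The second line: "marble like one rhinoceros": 2+1+1+4 = 8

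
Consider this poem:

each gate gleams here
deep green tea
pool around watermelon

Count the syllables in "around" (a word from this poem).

2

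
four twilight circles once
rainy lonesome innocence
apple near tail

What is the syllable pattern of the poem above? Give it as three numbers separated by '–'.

6–7–4

Line 1: four (1), twilight (2), circles (2), once (1) → 6
Line 2: rainy (2), lonesome (2), innocence (3) → 7
Line 3: apple (2), near (1), tail (1) → 4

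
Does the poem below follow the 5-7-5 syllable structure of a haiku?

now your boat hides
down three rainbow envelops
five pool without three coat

Line 1: "now your boat hides": 1+1+1+1 = 4 (expected 5)
Line 2: "down three rainbow envelops": 1+1+2+3 = 7 ✓
Line 3: "five pool without three coat": 1+1+2+1+1 = 6 (expected 5)

No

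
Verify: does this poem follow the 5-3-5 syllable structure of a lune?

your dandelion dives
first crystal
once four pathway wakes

No

Line 1: your (1), dandelion (4), dives (1) → 6 (expected 5)
Line 2: first (1), crystal (2) → 3 ✓
Line 3: once (1), four (1), pathway (2), wakes (1) → 5 ✓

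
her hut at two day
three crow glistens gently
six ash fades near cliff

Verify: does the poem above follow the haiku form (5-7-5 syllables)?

No

Line 1: "her hut at two day": 1+1+1+1+1 = 5 ✓
Line 2: "three crow glistens gently": 1+1+2+2 = 6 (expected 7)
Line 3: "six ash fades near cliff": 1+1+1+1+1 = 5 ✓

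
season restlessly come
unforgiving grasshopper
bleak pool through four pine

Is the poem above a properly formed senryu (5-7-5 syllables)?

Line 1: season(2) + restlessly(3) + come(1) = 6 (expected 5)
Line 2: unforgiving(4) + grasshopper(3) = 7 ✓
Line 3: bleak(1) + pool(1) + through(1) + four(1) + pine(1) = 5 ✓

No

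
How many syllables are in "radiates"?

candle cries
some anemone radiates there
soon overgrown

"radiates" has 3 syllables.

3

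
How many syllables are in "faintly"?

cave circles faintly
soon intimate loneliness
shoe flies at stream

2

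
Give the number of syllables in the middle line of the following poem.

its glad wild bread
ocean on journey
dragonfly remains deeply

The middle line: ocean (2), on (1), journey (2) → 5

5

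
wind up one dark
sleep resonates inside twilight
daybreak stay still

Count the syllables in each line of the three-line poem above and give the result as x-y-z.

4-8-4

Line 1: wind(1) + up(1) + one(1) + dark(1) = 4
Line 2: sleep(1) + resonates(3) + inside(2) + twilight(2) = 8
Line 3: daybreak(2) + stay(1) + still(1) = 4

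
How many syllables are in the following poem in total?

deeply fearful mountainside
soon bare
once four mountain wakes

Line 1: deeply(2) + fearful(2) + mountainside(3) = 7
Line 2: soon(1) + bare(1) = 2
Line 3: once(1) + four(1) + mountain(2) + wakes(1) = 5
Total: 7 + 2 + 5 = 14

14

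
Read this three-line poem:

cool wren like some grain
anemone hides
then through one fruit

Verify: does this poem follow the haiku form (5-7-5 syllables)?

Line 1: cool(1) + wren(1) + like(1) + some(1) + grain(1) = 5 ✓
Line 2: anemone(4) + hides(1) = 5 (expected 7)
Line 3: then(1) + through(1) + one(1) + fruit(1) = 4 (expected 5)

No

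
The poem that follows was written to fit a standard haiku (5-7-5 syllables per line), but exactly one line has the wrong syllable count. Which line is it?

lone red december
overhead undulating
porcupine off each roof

Line 1: lone(1) + red(1) + december(3) = 5 ✓
Line 2: overhead(3) + undulating(4) = 7 ✓
Line 3: porcupine(3) + off(1) + each(1) + roof(1) = 6 (expected 5)

Line 3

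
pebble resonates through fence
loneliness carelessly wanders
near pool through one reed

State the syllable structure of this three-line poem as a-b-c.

7-8-5

Line 1: "pebble resonates through fence": 2+3+1+1 = 7
Line 2: "loneliness carelessly wanders": 3+3+2 = 8
Line 3: "near pool through one reed": 1+1+1+1+1 = 5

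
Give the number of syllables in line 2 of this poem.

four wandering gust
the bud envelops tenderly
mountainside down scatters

8

Line 2: the (1), bud (1), envelops (3), tenderly (3) → 8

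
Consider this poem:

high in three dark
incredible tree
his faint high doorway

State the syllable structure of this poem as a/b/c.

Line 1: "high in three dark": 1+1+1+1 = 4
Line 2: "incredible tree": 4+1 = 5
Line 3: "his faint high doorway": 1+1+1+2 = 5

4/5/5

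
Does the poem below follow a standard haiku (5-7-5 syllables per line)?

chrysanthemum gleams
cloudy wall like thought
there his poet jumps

No

Line 1: chrysanthemum (4), gleams (1) → 5 ✓
Line 2: cloudy (2), wall (1), like (1), thought (1) → 5 (expected 7)
Line 3: there (1), his (1), poet (2), jumps (1) → 5 ✓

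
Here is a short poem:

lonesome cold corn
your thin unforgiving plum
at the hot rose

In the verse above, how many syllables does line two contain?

7

Line two: your (1), thin (1), unforgiving (4), plum (1) → 7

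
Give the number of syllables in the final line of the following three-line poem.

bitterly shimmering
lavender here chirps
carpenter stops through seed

6

The final line: carpenter (3), stops (1), through (1), seed (1) → 6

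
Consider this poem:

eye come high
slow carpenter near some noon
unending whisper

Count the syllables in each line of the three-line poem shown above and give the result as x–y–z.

Line 1: "eye come high": 1+1+1 = 3
Line 2: "slow carpenter near some noon": 1+3+1+1+1 = 7
Line 3: "unending whisper": 3+2 = 5

3–7–5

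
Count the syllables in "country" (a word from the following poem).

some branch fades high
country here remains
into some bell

2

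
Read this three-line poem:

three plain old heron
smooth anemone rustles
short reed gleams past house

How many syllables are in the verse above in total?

Line 1: three(1) + plain(1) + old(1) + heron(2) = 5
Line 2: smooth(1) + anemone(4) + rustles(2) = 7
Line 3: short(1) + reed(1) + gleams(1) + past(1) + house(1) = 5
Total: 5 + 7 + 5 = 17

17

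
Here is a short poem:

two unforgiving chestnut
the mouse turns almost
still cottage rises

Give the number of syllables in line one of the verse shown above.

Line one: two (1), unforgiving (4), chestnut (2) → 7

7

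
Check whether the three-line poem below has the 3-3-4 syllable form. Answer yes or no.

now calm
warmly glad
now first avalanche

Line 1: now(1) + calm(1) = 2 (expected 3)
Line 2: warmly(2) + glad(1) = 3 ✓
Line 3: now(1) + first(1) + avalanche(3) = 5 (expected 4)

No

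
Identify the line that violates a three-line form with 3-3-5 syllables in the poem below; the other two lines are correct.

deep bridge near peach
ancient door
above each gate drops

The first line

Line 1: deep(1) + bridge(1) + near(1) + peach(1) = 4 (expected 3)
Line 2: ancient(2) + door(1) = 3 ✓
Line 3: above(2) + each(1) + gate(1) + drops(1) = 5 ✓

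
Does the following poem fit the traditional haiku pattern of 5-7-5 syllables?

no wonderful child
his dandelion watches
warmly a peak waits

Yes

Line 1: no (1), wonderful (3), child (1) → 5 ✓
Line 2: his (1), dandelion (4), watches (2) → 7 ✓
Line 3: warmly (2), a (1), peak (1), waits (1) → 5 ✓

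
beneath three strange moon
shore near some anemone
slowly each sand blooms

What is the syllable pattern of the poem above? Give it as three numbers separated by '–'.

5–7–5

Line 1: beneath (2), three (1), strange (1), moon (1) → 5
Line 2: shore (1), near (1), some (1), anemone (4) → 7
Line 3: slowly (2), each (1), sand (1), blooms (1) → 5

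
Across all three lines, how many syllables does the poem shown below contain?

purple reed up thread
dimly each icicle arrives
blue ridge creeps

16

Line 1: purple (2), reed (1), up (1), thread (1) → 5
Line 2: dimly (2), each (1), icicle (3), arrives (2) → 8
Line 3: blue (1), ridge (1), creeps (1) → 3
Total: 5 + 8 + 3 = 16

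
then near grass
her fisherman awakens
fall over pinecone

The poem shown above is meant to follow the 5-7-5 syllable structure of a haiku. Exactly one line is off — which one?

Line 1: then (1), near (1), grass (1) → 3 (expected 5)
Line 2: her (1), fisherman (3), awakens (3) → 7 ✓
Line 3: fall (1), over (2), pinecone (2) → 5 ✓

Line 1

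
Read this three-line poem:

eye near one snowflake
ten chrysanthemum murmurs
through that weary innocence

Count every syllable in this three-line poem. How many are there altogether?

19

Line 1: eye (1), near (1), one (1), snowflake (2) → 5
Line 2: ten (1), chrysanthemum (4), murmurs (2) → 7
Line 3: through (1), that (1), weary (2), innocence (3) → 7
Total: 5 + 7 + 7 = 19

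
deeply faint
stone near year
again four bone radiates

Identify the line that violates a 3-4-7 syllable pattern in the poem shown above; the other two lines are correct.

Line 2

Line 1: "deeply faint": 2+1 = 3 ✓
Line 2: "stone near year": 1+1+1 = 3 (expected 4)
Line 3: "again four bone radiates": 2+1+1+3 = 7 ✓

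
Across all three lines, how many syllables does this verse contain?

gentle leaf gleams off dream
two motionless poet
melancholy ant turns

18

Line 1: gentle (2), leaf (1), gleams (1), off (1), dream (1) → 6
Line 2: two (1), motionless (3), poet (2) → 6
Line 3: melancholy (4), ant (1), turns (1) → 6
Total: 6 + 6 + 6 = 18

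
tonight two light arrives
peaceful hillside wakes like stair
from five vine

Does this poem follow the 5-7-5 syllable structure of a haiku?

No

Line 1: tonight (2), two (1), light (1), arrives (2) → 6 (expected 5)
Line 2: peaceful (2), hillside (2), wakes (1), like (1), stair (1) → 7 ✓
Line 3: from (1), five (1), vine (1) → 3 (expected 5)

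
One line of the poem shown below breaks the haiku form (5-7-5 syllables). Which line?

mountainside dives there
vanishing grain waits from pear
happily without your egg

Line 1: mountainside (3), dives (1), there (1) → 5 ✓
Line 2: vanishing (3), grain (1), waits (1), from (1), pear (1) → 7 ✓
Line 3: happily (3), without (2), your (1), egg (1) → 7 (expected 5)

Line 3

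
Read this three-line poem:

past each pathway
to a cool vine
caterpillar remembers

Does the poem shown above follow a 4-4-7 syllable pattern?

Yes

Line 1: "past each pathway": 1+1+2 = 4 ✓
Line 2: "to a cool vine": 1+1+1+1 = 4 ✓
Line 3: "caterpillar remembers": 4+3 = 7 ✓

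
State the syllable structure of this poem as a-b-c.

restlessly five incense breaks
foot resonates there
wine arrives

Line 1: restlessly(3) + five(1) + incense(2) + breaks(1) = 7
Line 2: foot(1) + resonates(3) + there(1) = 5
Line 3: wine(1) + arrives(2) = 3

7-5-3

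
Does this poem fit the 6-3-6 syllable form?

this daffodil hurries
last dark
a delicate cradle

No

Line 1: this(1) + daffodil(3) + hurries(2) = 6 ✓
Line 2: last(1) + dark(1) = 2 (expected 3)
Line 3: a(1) + delicate(3) + cradle(2) = 6 ✓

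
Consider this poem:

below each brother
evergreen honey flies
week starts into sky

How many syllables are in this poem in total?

Line 1: below (2), each (1), brother (2) → 5
Line 2: evergreen (3), honey (2), flies (1) → 6
Line 3: week (1), starts (1), into (2), sky (1) → 5
Total: 5 + 6 + 5 = 16

16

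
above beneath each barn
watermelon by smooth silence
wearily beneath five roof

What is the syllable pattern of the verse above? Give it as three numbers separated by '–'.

Line 1: "above beneath each barn": 2+2+1+1 = 6
Line 2: "watermelon by smooth silence": 4+1+1+2 = 8
Line 3: "wearily beneath five roof": 3+2+1+1 = 7

6–8–7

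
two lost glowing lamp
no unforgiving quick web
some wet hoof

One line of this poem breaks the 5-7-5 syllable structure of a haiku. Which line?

The third line

Line 1: "two lost glowing lamp": 1+1+2+1 = 5 ✓
Line 2: "no unforgiving quick web": 1+4+1+1 = 7 ✓
Line 3: "some wet hoof": 1+1+1 = 3 (expected 5)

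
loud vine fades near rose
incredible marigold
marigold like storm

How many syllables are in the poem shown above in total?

17

Line 1: loud(1) + vine(1) + fades(1) + near(1) + rose(1) = 5
Line 2: incredible(4) + marigold(3) = 7
Line 3: marigold(3) + like(1) + storm(1) = 5
Total: 5 + 7 + 5 = 17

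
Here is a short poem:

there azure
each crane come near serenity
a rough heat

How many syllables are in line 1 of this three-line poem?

3

Line 1: there(1) + azure(2) = 3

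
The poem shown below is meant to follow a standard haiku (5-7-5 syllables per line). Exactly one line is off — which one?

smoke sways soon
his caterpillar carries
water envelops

Line 1: "smoke sways soon": 1+1+1 = 3 (expected 5)
Line 2: "his caterpillar carries": 1+4+2 = 7 ✓
Line 3: "water envelops": 2+3 = 5 ✓

Line 1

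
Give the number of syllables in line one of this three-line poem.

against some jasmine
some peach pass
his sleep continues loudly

5

Line one: "against some jasmine": 2+1+2 = 5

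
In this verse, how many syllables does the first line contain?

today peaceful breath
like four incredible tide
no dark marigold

The first line: today (2), peaceful (2), breath (1) → 5

5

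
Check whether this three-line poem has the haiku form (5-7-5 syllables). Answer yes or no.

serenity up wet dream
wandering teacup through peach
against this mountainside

Line 1: "serenity up wet dream": 4+1+1+1 = 7 (expected 5)
Line 2: "wandering teacup through peach": 3+2+1+1 = 7 ✓
Line 3: "against this mountainside": 2+1+3 = 6 (expected 5)

No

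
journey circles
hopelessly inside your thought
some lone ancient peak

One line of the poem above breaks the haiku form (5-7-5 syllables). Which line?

The first line

Line 1: "journey circles": 2+2 = 4 (expected 5)
Line 2: "hopelessly inside your thought": 3+2+1+1 = 7 ✓
Line 3: "some lone ancient peak": 1+1+2+1 = 5 ✓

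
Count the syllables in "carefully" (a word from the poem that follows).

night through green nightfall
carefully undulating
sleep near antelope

3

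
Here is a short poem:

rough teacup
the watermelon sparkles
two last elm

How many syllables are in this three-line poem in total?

13

Line 1: rough(1) + teacup(2) = 3
Line 2: the(1) + watermelon(4) + sparkles(2) = 7
Line 3: two(1) + last(1) + elm(1) = 3
Total: 3 + 7 + 3 = 13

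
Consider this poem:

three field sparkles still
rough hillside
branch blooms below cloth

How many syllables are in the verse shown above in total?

Line 1: three(1) + field(1) + sparkles(2) + still(1) = 5
Line 2: rough(1) + hillside(2) = 3
Line 3: branch(1) + blooms(1) + below(2) + cloth(1) = 5
Total: 5 + 3 + 5 = 13

13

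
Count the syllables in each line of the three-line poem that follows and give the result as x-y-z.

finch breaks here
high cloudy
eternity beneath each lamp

3-3-8

Line 1: finch (1), breaks (1), here (1) → 3
Line 2: high (1), cloudy (2) → 3
Line 3: eternity (4), beneath (2), each (1), lamp (1) → 8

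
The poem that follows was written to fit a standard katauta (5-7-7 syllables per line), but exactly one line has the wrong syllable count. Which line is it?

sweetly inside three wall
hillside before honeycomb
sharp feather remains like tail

The first line

Line 1: sweetly (2), inside (2), three (1), wall (1) → 6 (expected 5)
Line 2: hillside (2), before (2), honeycomb (3) → 7 ✓
Line 3: sharp (1), feather (2), remains (2), like (1), tail (1) → 7 ✓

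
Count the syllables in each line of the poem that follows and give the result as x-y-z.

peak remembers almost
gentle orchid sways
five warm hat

6-5-3

Line 1: "peak remembers almost": 1+3+2 = 6
Line 2: "gentle orchid sways": 2+2+1 = 5
Line 3: "five warm hat": 1+1+1 = 3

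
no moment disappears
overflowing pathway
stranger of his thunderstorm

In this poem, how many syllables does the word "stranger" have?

2

"stranger" has 2 syllables.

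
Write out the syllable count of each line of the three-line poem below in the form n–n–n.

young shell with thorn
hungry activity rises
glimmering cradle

4–8–5

Line 1: young(1) + shell(1) + with(1) + thorn(1) = 4
Line 2: hungry(2) + activity(4) + rises(2) = 8
Line 3: glimmering(3) + cradle(2) = 5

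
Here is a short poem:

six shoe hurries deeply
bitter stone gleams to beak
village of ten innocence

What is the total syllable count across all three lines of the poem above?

Line 1: six(1) + shoe(1) + hurries(2) + deeply(2) = 6
Line 2: bitter(2) + stone(1) + gleams(1) + to(1) + beak(1) = 6
Line 3: village(2) + of(1) + ten(1) + innocence(3) = 7
Total: 6 + 6 + 7 = 19

19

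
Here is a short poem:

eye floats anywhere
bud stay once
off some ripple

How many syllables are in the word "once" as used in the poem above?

"once" has 1 syllable.

1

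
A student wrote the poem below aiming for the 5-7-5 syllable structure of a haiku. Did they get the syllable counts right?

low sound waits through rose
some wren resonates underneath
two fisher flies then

No

Line 1: low (1), sound (1), waits (1), through (1), rose (1) → 5 ✓
Line 2: some (1), wren (1), resonates (3), underneath (3) → 8 (expected 7)
Line 3: two (1), fisher (2), flies (1), then (1) → 5 ✓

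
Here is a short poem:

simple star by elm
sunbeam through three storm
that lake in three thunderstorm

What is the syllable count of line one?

Line one: simple (2), star (1), by (1), elm (1) → 5

5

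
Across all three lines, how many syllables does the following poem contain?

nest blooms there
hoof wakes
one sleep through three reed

10

Line 1: nest(1) + blooms(1) + there(1) = 3
Line 2: hoof(1) + wakes(1) = 2
Line 3: one(1) + sleep(1) + through(1) + three(1) + reed(1) = 5
Total: 3 + 2 + 5 = 10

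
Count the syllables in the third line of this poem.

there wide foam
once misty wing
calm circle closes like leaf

The third line: "calm circle closes like leaf": 1+2+2+1+1 = 7

7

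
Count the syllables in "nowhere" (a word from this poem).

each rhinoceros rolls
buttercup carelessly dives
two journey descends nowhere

2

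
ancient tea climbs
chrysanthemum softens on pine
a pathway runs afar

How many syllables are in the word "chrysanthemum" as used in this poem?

4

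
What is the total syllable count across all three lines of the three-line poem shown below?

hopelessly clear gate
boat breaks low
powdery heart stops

Line 1: "hopelessly clear gate": 3+1+1 = 5
Line 2: "boat breaks low": 1+1+1 = 3
Line 3: "powdery heart stops": 3+1+1 = 5
Total: 5 + 3 + 5 = 13

13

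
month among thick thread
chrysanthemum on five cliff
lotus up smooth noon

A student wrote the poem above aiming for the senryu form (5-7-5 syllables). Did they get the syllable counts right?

Line 1: "month among thick thread": 1+2+1+1 = 5 ✓
Line 2: "chrysanthemum on five cliff": 4+1+1+1 = 7 ✓
Line 3: "lotus up smooth noon": 2+1+1+1 = 5 ✓

Yes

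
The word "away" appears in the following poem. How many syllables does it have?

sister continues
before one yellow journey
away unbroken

2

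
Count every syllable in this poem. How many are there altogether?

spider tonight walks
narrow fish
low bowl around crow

Line 1: spider (2), tonight (2), walks (1) → 5
Line 2: narrow (2), fish (1) → 3
Line 3: low (1), bowl (1), around (2), crow (1) → 5
Total: 5 + 3 + 5 = 13

13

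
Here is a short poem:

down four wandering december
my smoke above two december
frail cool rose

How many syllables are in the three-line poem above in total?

Line 1: down (1), four (1), wandering (3), december (3) → 8
Line 2: my (1), smoke (1), above (2), two (1), december (3) → 8
Line 3: frail (1), cool (1), rose (1) → 3
Total: 8 + 8 + 3 = 19

19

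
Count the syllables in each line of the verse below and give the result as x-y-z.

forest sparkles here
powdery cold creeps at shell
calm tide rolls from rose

5-7-5

Line 1: forest (2), sparkles (2), here (1) → 5
Line 2: powdery (3), cold (1), creeps (1), at (1), shell (1) → 7
Line 3: calm (1), tide (1), rolls (1), from (1), rose (1) → 5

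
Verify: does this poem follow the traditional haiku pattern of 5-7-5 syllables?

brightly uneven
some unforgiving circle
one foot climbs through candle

Line 1: "brightly uneven": 2+3 = 5 ✓
Line 2: "some unforgiving circle": 1+4+2 = 7 ✓
Line 3: "one foot climbs through candle": 1+1+1+1+2 = 6 (expected 5)

No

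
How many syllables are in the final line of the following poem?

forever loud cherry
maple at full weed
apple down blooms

The final line: "apple down blooms": 2+1+1 = 4

4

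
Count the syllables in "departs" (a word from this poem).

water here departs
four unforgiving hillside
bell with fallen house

2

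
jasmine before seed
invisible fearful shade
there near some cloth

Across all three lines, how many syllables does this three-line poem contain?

Line 1: jasmine (2), before (2), seed (1) → 5
Line 2: invisible (4), fearful (2), shade (1) → 7
Line 3: there (1), near (1), some (1), cloth (1) → 4
Total: 5 + 7 + 4 = 16

16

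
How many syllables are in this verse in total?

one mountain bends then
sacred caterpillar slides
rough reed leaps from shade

Line 1: one (1), mountain (2), bends (1), then (1) → 5
Line 2: sacred (2), caterpillar (4), slides (1) → 7
Line 3: rough (1), reed (1), leaps (1), from (1), shade (1) → 5
Total: 5 + 7 + 5 = 17

17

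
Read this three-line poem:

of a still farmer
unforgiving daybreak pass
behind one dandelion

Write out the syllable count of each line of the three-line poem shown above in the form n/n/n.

Line 1: "of a still farmer": 1+1+1+2 = 5
Line 2: "unforgiving daybreak pass": 4+2+1 = 7
Line 3: "behind one dandelion": 2+1+4 = 7

5/7/7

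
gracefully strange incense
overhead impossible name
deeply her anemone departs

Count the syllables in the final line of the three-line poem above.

9

The final line: "deeply her anemone departs": 2+1+4+2 = 9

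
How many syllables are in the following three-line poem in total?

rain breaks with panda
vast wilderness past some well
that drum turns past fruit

Line 1: rain (1), breaks (1), with (1), panda (2) → 5
Line 2: vast (1), wilderness (3), past (1), some (1), well (1) → 7
Line 3: that (1), drum (1), turns (1), past (1), fruit (1) → 5
Total: 5 + 7 + 5 = 17

17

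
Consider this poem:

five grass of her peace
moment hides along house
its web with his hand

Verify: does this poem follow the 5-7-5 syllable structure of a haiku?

Line 1: five (1), grass (1), of (1), her (1), peace (1) → 5 ✓
Line 2: moment (2), hides (1), along (2), house (1) → 6 (expected 7)
Line 3: its (1), web (1), with (1), his (1), hand (1) → 5 ✓

No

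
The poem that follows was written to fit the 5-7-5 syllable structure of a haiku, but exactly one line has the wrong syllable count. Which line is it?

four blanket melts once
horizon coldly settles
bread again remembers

The third line

Line 1: four(1) + blanket(2) + melts(1) + once(1) = 5 ✓
Line 2: horizon(3) + coldly(2) + settles(2) = 7 ✓
Line 3: bread(1) + again(2) + remembers(3) = 6 (expected 5)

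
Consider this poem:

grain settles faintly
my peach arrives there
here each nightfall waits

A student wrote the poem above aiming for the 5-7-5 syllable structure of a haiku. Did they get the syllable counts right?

Line 1: grain (1), settles (2), faintly (2) → 5 ✓
Line 2: my (1), peach (1), arrives (2), there (1) → 5 (expected 7)
Line 3: here (1), each (1), nightfall (2), waits (1) → 5 ✓

No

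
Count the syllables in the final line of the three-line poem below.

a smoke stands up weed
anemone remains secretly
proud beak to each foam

5

The final line: proud (1), beak (1), to (1), each (1), foam (1) → 5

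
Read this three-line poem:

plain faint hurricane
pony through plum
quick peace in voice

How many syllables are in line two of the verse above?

4

Line two: pony (2), through (1), plum (1) → 4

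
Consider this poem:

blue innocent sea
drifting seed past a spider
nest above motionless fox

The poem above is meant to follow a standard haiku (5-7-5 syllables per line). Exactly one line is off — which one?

Line 1: "blue innocent sea": 1+3+1 = 5 ✓
Line 2: "drifting seed past a spider": 2+1+1+1+2 = 7 ✓
Line 3: "nest above motionless fox": 1+2+3+1 = 7 (expected 5)

The third line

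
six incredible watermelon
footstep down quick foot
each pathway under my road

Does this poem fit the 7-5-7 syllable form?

Line 1: "six incredible watermelon": 1+4+4 = 9 (expected 7)
Line 2: "footstep down quick foot": 2+1+1+1 = 5 ✓
Line 3: "each pathway under my road": 1+2+2+1+1 = 7 ✓

No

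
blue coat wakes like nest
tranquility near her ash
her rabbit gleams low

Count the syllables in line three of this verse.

5

Line three: "her rabbit gleams low": 1+2+1+1 = 5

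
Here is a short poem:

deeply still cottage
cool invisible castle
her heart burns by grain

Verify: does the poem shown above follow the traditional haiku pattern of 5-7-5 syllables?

Yes

Line 1: deeply (2), still (1), cottage (2) → 5 ✓
Line 2: cool (1), invisible (4), castle (2) → 7 ✓
Line 3: her (1), heart (1), burns (1), by (1), grain (1) → 5 ✓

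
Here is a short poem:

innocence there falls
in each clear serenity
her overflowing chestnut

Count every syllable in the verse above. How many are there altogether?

19

Line 1: innocence (3), there (1), falls (1) → 5
Line 2: in (1), each (1), clear (1), serenity (4) → 7
Line 3: her (1), overflowing (4), chestnut (2) → 7
Total: 5 + 7 + 7 = 19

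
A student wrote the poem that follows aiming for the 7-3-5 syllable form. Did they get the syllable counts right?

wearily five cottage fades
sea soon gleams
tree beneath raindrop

Yes

Line 1: wearily(3) + five(1) + cottage(2) + fades(1) = 7 ✓
Line 2: sea(1) + soon(1) + gleams(1) = 3 ✓
Line 3: tree(1) + beneath(2) + raindrop(2) = 5 ✓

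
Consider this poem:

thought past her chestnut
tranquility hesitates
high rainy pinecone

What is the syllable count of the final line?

The final line: high(1) + rainy(2) + pinecone(2) = 5

5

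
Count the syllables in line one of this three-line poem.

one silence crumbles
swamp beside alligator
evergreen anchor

Line one: "one silence crumbles": 1+2+2 = 5

5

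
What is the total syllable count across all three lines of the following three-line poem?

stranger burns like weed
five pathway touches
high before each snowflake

Line 1: "stranger burns like weed": 2+1+1+1 = 5
Line 2: "five pathway touches": 1+2+2 = 5
Line 3: "high before each snowflake": 1+2+1+2 = 6
Total: 5 + 5 + 6 = 16

16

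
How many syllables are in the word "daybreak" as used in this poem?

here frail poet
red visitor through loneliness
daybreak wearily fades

2

"daybreak" has 2 syllables.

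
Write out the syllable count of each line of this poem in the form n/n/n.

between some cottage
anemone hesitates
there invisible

Line 1: "between some cottage": 2+1+2 = 5
Line 2: "anemone hesitates": 4+3 = 7
Line 3: "there invisible": 1+4 = 5

5/7/5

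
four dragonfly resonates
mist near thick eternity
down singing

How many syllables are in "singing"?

2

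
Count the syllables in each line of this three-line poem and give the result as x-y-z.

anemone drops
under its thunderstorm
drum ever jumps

Line 1: anemone (4), drops (1) → 5
Line 2: under (2), its (1), thunderstorm (3) → 6
Line 3: drum (1), ever (2), jumps (1) → 4

5-6-4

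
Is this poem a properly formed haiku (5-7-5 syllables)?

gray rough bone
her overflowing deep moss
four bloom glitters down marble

Line 1: gray(1) + rough(1) + bone(1) = 3 (expected 5)
Line 2: her(1) + overflowing(4) + deep(1) + moss(1) = 7 ✓
Line 3: four(1) + bloom(1) + glitters(2) + down(1) + marble(2) = 7 (expected 5)

No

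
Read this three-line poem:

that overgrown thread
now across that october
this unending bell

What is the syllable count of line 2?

Line 2: "now across that october": 1+2+1+3 = 7

7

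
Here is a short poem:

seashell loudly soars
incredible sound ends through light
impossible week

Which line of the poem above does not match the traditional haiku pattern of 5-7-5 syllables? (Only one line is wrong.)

The second line

Line 1: "seashell loudly soars": 2+2+1 = 5 ✓
Line 2: "incredible sound ends through light": 4+1+1+1+1 = 8 (expected 7)
Line 3: "impossible week": 4+1 = 5 ✓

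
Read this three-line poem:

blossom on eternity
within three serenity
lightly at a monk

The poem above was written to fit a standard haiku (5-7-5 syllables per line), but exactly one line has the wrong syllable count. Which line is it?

Line 1: "blossom on eternity": 2+1+4 = 7 (expected 5)
Line 2: "within three serenity": 2+1+4 = 7 ✓
Line 3: "lightly at a monk": 2+1+1+1 = 5 ✓

Line 1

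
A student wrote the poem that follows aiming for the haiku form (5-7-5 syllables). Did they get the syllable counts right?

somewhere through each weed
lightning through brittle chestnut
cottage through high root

Yes

Line 1: somewhere (2), through (1), each (1), weed (1) → 5 ✓
Line 2: lightning (2), through (1), brittle (2), chestnut (2) → 7 ✓
Line 3: cottage (2), through (1), high (1), root (1) → 5 ✓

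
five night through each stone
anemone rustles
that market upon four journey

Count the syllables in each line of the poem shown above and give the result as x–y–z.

5–6–8

Line 1: five(1) + night(1) + through(1) + each(1) + stone(1) = 5
Line 2: anemone(4) + rustles(2) = 6
Line 3: that(1) + market(2) + upon(2) + four(1) + journey(2) = 8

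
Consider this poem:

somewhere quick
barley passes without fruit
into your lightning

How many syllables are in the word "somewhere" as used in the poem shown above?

"somewhere" has 2 syllables.

2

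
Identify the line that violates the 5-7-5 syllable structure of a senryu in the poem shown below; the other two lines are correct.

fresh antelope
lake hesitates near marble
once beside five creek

Line 1: fresh(1) + antelope(3) = 4 (expected 5)
Line 2: lake(1) + hesitates(3) + near(1) + marble(2) = 7 ✓
Line 3: once(1) + beside(2) + five(1) + creek(1) = 5 ✓

Line 1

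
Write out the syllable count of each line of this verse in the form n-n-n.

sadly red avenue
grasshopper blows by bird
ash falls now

Line 1: sadly(2) + red(1) + avenue(3) = 6
Line 2: grasshopper(3) + blows(1) + by(1) + bird(1) = 6
Line 3: ash(1) + falls(1) + now(1) = 3

6-6-3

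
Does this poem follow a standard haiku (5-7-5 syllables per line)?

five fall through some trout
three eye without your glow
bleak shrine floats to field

No

Line 1: five (1), fall (1), through (1), some (1), trout (1) → 5 ✓
Line 2: three (1), eye (1), without (2), your (1), glow (1) → 6 (expected 7)
Line 3: bleak (1), shrine (1), floats (1), to (1), field (1) → 5 ✓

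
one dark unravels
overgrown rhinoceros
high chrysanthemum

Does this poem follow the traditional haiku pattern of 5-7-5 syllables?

Yes

Line 1: "one dark unravels": 1+1+3 = 5 ✓
Line 2: "overgrown rhinoceros": 3+4 = 7 ✓
Line 3: "high chrysanthemum": 1+4 = 5 ✓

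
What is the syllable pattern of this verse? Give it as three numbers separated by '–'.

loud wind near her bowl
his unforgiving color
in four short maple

5–7–5

Line 1: "loud wind near her bowl": 1+1+1+1+1 = 5
Line 2: "his unforgiving color": 1+4+2 = 7
Line 3: "in four short maple": 1+1+1+2 = 5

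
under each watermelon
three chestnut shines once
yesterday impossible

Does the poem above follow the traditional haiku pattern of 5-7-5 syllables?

Line 1: "under each watermelon": 2+1+4 = 7 (expected 5)
Line 2: "three chestnut shines once": 1+2+1+1 = 5 (expected 7)
Line 3: "yesterday impossible": 3+4 = 7 (expected 5)

No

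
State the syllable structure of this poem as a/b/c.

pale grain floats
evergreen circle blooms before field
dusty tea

Line 1: pale(1) + grain(1) + floats(1) = 3
Line 2: evergreen(3) + circle(2) + blooms(1) + before(2) + field(1) = 9
Line 3: dusty(2) + tea(1) = 3

3/9/3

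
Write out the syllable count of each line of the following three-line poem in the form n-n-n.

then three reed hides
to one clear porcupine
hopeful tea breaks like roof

4-6-6

Line 1: then (1), three (1), reed (1), hides (1) → 4
Line 2: to (1), one (1), clear (1), porcupine (3) → 6
Line 3: hopeful (2), tea (1), breaks (1), like (1), roof (1) → 6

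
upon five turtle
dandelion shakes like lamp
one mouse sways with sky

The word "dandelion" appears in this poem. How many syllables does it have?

4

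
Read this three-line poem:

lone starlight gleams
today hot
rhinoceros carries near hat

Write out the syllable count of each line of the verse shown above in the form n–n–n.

4–3–8

Line 1: lone (1), starlight (2), gleams (1) → 4
Line 2: today (2), hot (1) → 3
Line 3: rhinoceros (4), carries (2), near (1), hat (1) → 8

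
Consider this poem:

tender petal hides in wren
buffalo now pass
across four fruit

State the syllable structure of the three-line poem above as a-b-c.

Line 1: "tender petal hides in wren": 2+2+1+1+1 = 7
Line 2: "buffalo now pass": 3+1+1 = 5
Line 3: "across four fruit": 2+1+1 = 4

7-5-4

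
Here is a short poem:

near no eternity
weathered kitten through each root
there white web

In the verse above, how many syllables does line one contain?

6

Line one: near(1) + no(1) + eternity(4) = 6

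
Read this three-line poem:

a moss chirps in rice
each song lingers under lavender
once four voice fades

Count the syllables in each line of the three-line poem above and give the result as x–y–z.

Line 1: a(1) + moss(1) + chirps(1) + in(1) + rice(1) = 5
Line 2: each(1) + song(1) + lingers(2) + under(2) + lavender(3) = 9
Line 3: once(1) + four(1) + voice(1) + fades(1) = 4

5–9–4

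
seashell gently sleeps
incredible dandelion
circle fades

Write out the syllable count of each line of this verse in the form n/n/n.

5/8/3

Line 1: seashell(2) + gently(2) + sleeps(1) = 5
Line 2: incredible(4) + dandelion(4) = 8
Line 3: circle(2) + fades(1) = 3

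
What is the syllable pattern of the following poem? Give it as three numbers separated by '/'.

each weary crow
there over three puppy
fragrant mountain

4/6/4

Line 1: each(1) + weary(2) + crow(1) = 4
Line 2: there(1) + over(2) + three(1) + puppy(2) = 6
Line 3: fragrant(2) + mountain(2) = 4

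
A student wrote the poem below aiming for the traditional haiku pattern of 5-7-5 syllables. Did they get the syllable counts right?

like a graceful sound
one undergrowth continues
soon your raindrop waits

Yes

Line 1: "like a graceful sound": 1+1+2+1 = 5 ✓
Line 2: "one undergrowth continues": 1+3+3 = 7 ✓
Line 3: "soon your raindrop waits": 1+1+2+1 = 5 ✓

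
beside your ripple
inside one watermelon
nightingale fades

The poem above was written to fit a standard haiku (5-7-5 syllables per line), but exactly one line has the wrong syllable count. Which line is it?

Line 3

Line 1: beside(2) + your(1) + ripple(2) = 5 ✓
Line 2: inside(2) + one(1) + watermelon(4) = 7 ✓
Line 3: nightingale(3) + fades(1) = 4 (expected 5)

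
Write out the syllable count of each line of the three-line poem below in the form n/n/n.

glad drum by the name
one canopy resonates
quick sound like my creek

5/7/5

Line 1: "glad drum by the name": 1+1+1+1+1 = 5
Line 2: "one canopy resonates": 1+3+3 = 7
Line 3: "quick sound like my creek": 1+1+1+1+1 = 5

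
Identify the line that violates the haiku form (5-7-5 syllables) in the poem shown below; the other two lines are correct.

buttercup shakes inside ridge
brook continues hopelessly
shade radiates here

Line 1

Line 1: buttercup(3) + shakes(1) + inside(2) + ridge(1) = 7 (expected 5)
Line 2: brook(1) + continues(3) + hopelessly(3) = 7 ✓
Line 3: shade(1) + radiates(3) + here(1) = 5 ✓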